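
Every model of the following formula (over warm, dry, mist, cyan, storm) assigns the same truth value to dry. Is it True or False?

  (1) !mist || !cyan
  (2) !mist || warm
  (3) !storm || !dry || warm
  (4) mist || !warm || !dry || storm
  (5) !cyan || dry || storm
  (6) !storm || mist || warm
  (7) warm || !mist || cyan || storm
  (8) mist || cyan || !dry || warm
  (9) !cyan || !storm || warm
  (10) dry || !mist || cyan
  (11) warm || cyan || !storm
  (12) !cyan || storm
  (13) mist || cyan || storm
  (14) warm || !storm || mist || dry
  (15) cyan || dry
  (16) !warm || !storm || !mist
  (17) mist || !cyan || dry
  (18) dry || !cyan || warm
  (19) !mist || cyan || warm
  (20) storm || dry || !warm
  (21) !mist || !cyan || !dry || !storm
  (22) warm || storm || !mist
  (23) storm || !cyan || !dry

True

Suppose dry = false.
From the singleton clause (cyan), cyan = true.
From the singleton clause (!mist), mist = false.
But (mist) is also a unit clause — contradiction.
So every satisfying assignment has dry = True.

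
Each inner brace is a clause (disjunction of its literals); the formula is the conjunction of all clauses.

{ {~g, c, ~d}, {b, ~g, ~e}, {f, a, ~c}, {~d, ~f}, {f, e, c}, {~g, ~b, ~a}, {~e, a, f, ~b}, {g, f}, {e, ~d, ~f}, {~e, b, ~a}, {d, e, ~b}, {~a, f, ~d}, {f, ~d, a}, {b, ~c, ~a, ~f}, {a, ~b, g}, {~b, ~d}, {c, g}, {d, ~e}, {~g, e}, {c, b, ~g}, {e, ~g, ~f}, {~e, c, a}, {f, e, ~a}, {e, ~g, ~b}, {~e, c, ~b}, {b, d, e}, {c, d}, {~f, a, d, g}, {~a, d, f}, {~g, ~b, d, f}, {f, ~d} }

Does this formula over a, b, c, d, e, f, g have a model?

No

Suppose d = 0.
(~e) alone gives e = 0.
(~b) alone gives b = 0.
Now (b) is unsatisfied and unit — conflict.
Undo d and try d = 1.
(~f) alone gives f = 0.
Now (f) is unsatisfied and unit — conflict.
Both values of d lead to a conflict.
No assignment satisfies every clause.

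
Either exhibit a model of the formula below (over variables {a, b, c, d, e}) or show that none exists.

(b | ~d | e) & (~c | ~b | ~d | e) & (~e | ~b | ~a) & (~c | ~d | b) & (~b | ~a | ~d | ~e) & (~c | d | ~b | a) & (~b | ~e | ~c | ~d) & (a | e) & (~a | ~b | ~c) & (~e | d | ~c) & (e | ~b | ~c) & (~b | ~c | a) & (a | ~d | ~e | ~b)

a ↦ 1, b ↦ 0, c ↦ 0, d ↦ 0, e ↦ 0

Suppose a = 1.
Suppose e = 0.
Suppose b = 0.
Unit clause (~d) forces d = 0.
Every clause is now satisfied; c is unconstrained.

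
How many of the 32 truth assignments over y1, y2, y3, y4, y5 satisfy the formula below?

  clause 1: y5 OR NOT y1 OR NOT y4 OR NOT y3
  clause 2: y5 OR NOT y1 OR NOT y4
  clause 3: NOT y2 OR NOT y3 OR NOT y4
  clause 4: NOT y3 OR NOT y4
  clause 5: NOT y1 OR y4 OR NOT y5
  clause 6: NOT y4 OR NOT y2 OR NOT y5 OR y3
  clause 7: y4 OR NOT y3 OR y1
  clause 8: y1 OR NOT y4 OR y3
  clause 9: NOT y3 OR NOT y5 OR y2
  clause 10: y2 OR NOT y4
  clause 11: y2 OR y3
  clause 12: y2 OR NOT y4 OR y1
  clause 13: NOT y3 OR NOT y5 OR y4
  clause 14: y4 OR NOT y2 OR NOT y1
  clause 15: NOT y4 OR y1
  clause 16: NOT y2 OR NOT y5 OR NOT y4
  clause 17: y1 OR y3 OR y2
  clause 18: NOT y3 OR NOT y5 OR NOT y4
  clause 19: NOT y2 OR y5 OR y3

There are 2^5 = 32 truth assignments over (y1, y2, y3, y4, y5).
Split on y3. With y3 = true, the clauses containing y3 are satisfied and NOT y3 drops from the rest; 1 of the 2^4 = 16 assignments to the other variables satisfy what remains.
With y3 = false, by the same count on the reduced clause set, 1 assignment works.
Total: 1 + 1 = 2.

2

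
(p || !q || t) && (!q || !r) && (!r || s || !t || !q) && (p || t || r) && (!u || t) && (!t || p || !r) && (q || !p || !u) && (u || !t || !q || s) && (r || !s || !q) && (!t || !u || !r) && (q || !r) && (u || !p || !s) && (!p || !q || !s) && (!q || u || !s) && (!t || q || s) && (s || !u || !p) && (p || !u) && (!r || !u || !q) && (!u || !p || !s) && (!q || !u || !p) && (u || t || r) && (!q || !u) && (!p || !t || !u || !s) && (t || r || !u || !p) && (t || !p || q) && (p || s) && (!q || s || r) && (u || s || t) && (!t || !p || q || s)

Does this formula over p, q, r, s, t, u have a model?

Suppose q = false.
(!r) alone gives r = false.
Suppose p = false.
(t) alone gives t = true.
(s) alone gives s = true.
(!u) alone gives u = false.
This assignment satisfies each clause.
A satisfying assignment: p: false; q: false; r: false; s: true; t: true; u: false.

Satisfiable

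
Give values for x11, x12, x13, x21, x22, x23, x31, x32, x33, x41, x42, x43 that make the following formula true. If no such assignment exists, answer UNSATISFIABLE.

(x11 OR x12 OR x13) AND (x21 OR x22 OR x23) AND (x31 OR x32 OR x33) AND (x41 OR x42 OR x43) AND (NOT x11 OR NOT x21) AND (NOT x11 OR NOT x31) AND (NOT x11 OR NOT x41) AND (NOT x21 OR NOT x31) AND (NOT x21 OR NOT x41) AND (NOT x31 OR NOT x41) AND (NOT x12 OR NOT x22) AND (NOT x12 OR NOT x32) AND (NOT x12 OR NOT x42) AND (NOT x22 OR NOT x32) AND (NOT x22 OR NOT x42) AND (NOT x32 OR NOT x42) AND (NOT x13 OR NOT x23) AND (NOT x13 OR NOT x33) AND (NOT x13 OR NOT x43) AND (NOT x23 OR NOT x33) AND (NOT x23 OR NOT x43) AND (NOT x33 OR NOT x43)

UNSATISFIABLE

Try x11 = false.
Try x12 = true.
From the singleton clause (NOT x22), x22 = false.
From the singleton clause (NOT x32), x32 = false.
From the singleton clause (NOT x42), x42 = false.
Try x21 = true.
From the singleton clause (NOT x31), x31 = false.
From the singleton clause (x33), x33 = true.
From the singleton clause (NOT x41), x41 = false.
From the singleton clause (x43), x43 = true.
But (NOT x43) is also a unit clause — contradiction.
That branch fails; take x21 = false instead.
From the singleton clause (x23), x23 = true.
From the singleton clause (NOT x13), x13 = false.
From the singleton clause (NOT x33), x33 = false.
From the singleton clause (x31), x31 = true.
From the singleton clause (NOT x41), x41 = false.
From the singleton clause (x43), x43 = true.
But (NOT x43) is also a unit clause — contradiction.
Neither x21 = true nor x21 = false works.
That branch fails; take x12 = false instead.
From the singleton clause (x13), x13 = true.
From the singleton clause (NOT x23), x23 = false.
From the singleton clause (NOT x33), x33 = false.
From the singleton clause (NOT x43), x43 = false.
Try x21 = true.
From the singleton clause (NOT x31), x31 = false.
From the singleton clause (x32), x32 = true.
From the singleton clause (NOT x41), x41 = false.
From the singleton clause (x42), x42 = true.
But (NOT x42) is also a unit clause — contradiction.
That branch fails; take x21 = false instead.
From the singleton clause (x22), x22 = true.
From the singleton clause (NOT x32), x32 = false.
From the singleton clause (x31), x31 = true.
From the singleton clause (NOT x41), x41 = false.
From the singleton clause (x42), x42 = true.
But (NOT x42) is also a unit clause — contradiction.
Neither x21 = true nor x21 = false works.
Neither x12 = true nor x12 = false works.
That branch fails; take x11 = true instead.
From the singleton clause (NOT x21), x21 = false.
From the singleton clause (NOT x31), x31 = false.
From the singleton clause (NOT x41), x41 = false.
Try x22 = true.
From the singleton clause (NOT x12), x12 = false.
From the singleton clause (NOT x32), x32 = false.
From the singleton clause (x33), x33 = true.
From the singleton clause (NOT x42), x42 = false.
From the singleton clause (x43), x43 = true.
But (NOT x43) is also a unit clause — contradiction.
That branch fails; take x22 = false instead.
From the singleton clause (x23), x23 = true.
From the singleton clause (NOT x13), x13 = false.
From the singleton clause (NOT x33), x33 = false.
From the singleton clause (x32), x32 = true.
From the singleton clause (NOT x12), x12 = false.
From the singleton clause (NOT x42), x42 = false.
From the singleton clause (x43), x43 = true.
But (NOT x43) is also a unit clause — contradiction.
Neither x22 = true nor x22 = false works.
Neither x11 = true nor x11 = false works.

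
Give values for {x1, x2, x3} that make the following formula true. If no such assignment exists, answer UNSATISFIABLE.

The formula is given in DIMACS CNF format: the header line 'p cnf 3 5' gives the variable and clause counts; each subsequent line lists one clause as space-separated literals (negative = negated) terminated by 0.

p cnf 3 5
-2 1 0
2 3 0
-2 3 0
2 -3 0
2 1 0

Case x2 = True:
(x1) alone gives x1 = True.
(x3) alone gives x3 = True.
All clauses are satisfied.

x1: True; x2: True; x3: True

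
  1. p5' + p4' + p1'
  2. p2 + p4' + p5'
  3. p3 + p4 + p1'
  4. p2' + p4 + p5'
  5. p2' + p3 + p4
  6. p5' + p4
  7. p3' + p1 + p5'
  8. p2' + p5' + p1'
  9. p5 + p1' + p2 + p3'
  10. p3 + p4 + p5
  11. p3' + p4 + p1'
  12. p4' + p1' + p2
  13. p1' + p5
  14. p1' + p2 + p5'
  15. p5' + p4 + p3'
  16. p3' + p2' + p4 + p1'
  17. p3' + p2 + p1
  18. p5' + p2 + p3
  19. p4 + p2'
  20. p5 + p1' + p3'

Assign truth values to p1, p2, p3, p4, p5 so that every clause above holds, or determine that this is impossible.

p1=0,  p2=0,  p3=0,  p4=1,  p5=0

Branch on p5: set p5 = 0.
Unit clause (p1') forces p1 = 0.
Branch on p3: set p3 = 0.
Unit clause (p4) forces p4 = 1.
All clauses hold; p2 can take either value.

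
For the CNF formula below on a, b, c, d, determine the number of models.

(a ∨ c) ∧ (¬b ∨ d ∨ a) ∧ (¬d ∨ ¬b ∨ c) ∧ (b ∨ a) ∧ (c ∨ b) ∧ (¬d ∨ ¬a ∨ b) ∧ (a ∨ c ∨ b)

There are 2^4 = 16 truth assignments over (a, b, c, d).
Check each against the 7 clauses (columns in the order a, b, c, d):
  F F F F  ✗ fails (a ∨ c)
  F F F T  ✗ fails (a ∨ c)
  F F T F  ✗ fails (b ∨ a)
  F F T T  ✗ fails (b ∨ a)
  F T F F  ✗ fails (a ∨ c)
  F T F T  ✗ fails (a ∨ c)
  F T T F  ✗ fails (¬b ∨ d ∨ a)
  F T T T  ✓ satisfies all
  T F F F  ✗ fails (c ∨ b)
  T F F T  ✗ fails (c ∨ b)
  T F T F  ✓ satisfies all
  T F T T  ✗ fails (¬d ∨ ¬a ∨ b)
  T T F F  ✓ satisfies all
  T T F T  ✗ fails (¬d ∨ ¬b ∨ c)
  T T T F  ✓ satisfies all
  T T T T  ✓ satisfies all
5 of the 16 rows are models.

5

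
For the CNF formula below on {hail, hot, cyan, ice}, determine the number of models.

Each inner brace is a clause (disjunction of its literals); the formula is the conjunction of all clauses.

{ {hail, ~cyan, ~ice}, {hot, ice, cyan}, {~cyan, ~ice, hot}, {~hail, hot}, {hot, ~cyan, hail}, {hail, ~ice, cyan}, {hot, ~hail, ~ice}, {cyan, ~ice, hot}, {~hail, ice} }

4

There are 2^4 = 16 truth assignments over (hail, hot, cyan, ice).
Check each against the 9 clauses (columns in the order hail, hot, cyan, ice):
  F F F F  ✗ fails (hot | ice | cyan)
  F F F T  ✗ fails (hail | ~ice | cyan)
  F F T F  ✗ fails (hot | ~cyan | hail)
  F F T T  ✗ fails (hail | ~cyan | ~ice)
  F T F F  ✓ satisfies all
  F T F T  ✗ fails (hail | ~ice | cyan)
  F T T F  ✓ satisfies all
  F T T T  ✗ fails (hail | ~cyan | ~ice)
  T F F F  ✗ fails (hot | ice | cyan)
  T F F T  ✗ fails (~hail | hot)
  T F T F  ✗ fails (~hail | hot)
  T F T T  ✗ fails (~cyan | ~ice | hot)
  T T F F  ✗ fails (~hail | ice)
  T T F T  ✓ satisfies all
  T T T F  ✗ fails (~hail | ice)
  T T T T  ✓ satisfies all
4 of the 16 rows are models.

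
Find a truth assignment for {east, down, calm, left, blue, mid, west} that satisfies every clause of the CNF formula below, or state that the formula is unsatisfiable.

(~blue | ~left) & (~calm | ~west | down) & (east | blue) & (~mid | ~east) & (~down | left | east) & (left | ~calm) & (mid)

east ↦ 0, down ↦ 0, calm ↦ 0, left ↦ 0, blue ↦ 1, mid ↦ 1, west ↦ 0

Unit clause (mid) forces mid = 1.
Unit clause (~east) forces east = 0.
Unit clause (blue) forces blue = 1.
Unit clause (~left) forces left = 0.
Unit clause (~down) forces down = 0.
Unit clause (~calm) forces calm = 0.
No clause remains; west is free.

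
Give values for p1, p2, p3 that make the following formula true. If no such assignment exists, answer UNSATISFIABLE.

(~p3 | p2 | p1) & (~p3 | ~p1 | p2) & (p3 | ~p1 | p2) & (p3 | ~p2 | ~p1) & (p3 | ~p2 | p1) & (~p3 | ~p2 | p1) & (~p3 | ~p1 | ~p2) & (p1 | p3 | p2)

UNSATISFIABLE

Branch on p3: set p3 = 0.
Branch on p1: set p1 = 0.
(~p2) alone gives p2 = 0.
Now (p2) is unsatisfied and unit — conflict.
Undo p1 and try p1 = 1.
(p2) alone gives p2 = 1.
Now (~p2) is unsatisfied and unit — conflict.
Either choice for p1 ends in contradiction.
Undo p3 and try p3 = 1.
Branch on p2: set p2 = 1.
(p1) alone gives p1 = 1.
Now (~p1) is unsatisfied and unit — conflict.
Undo p2 and try p2 = 0.
(p1) alone gives p1 = 1.
Now (~p1) is unsatisfied and unit — conflict.
Either choice for p2 ends in contradiction.
Either choice for p3 ends in contradiction.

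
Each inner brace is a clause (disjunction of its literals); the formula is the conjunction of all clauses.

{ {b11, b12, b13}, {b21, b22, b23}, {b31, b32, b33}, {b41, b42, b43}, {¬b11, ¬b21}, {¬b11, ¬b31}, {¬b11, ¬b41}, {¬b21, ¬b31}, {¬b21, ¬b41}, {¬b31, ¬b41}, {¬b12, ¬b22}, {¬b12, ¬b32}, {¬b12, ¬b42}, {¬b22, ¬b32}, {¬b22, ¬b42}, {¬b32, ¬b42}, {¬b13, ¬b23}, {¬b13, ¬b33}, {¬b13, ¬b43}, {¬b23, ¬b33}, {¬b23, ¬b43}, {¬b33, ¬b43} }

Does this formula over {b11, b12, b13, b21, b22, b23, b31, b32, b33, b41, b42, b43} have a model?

Branch on b11: set b11 = False.
Branch on b12: set b12 = True.
Unit clause (¬b22) forces b22 = False.
Unit clause (¬b32) forces b32 = False.
Unit clause (¬b42) forces b42 = False.
Branch on b21: set b21 = True.
Unit clause (¬b31) forces b31 = False.
Unit clause (b33) forces b33 = True.
Unit clause (¬b41) forces b41 = False.
Unit clause (b43) forces b43 = True.
But (¬b43) is also a unit clause — contradiction.
So b21 must be the other value — set b21 = False.
Unit clause (b23) forces b23 = True.
Unit clause (¬b13) forces b13 = False.
Unit clause (¬b33) forces b33 = False.
Unit clause (b31) forces b31 = True.
Unit clause (¬b41) forces b41 = False.
Unit clause (b43) forces b43 = True.
But (¬b43) is also a unit clause — contradiction.
Either choice for b21 ends in contradiction.
So b12 must be the other value — set b12 = False.
Unit clause (b13) forces b13 = True.
Unit clause (¬b23) forces b23 = False.
Unit clause (¬b33) forces b33 = False.
Unit clause (¬b43) forces b43 = False.
Branch on b21: set b21 = True.
Unit clause (¬b31) forces b31 = False.
Unit clause (b32) forces b32 = True.
Unit clause (¬b41) forces b41 = False.
Unit clause (b42) forces b42 = True.
But (¬b42) is also a unit clause — contradiction.
So b21 must be the other value — set b21 = False.
Unit clause (b22) forces b22 = True.
Unit clause (¬b32) forces b32 = False.
Unit clause (b31) forces b31 = True.
Unit clause (¬b41) forces b41 = False.
Unit clause (b42) forces b42 = True.
But (¬b42) is also a unit clause — contradiction.
Either choice for b21 ends in contradiction.
Either choice for b12 ends in contradiction.
So b11 must be the other value — set b11 = True.
Unit clause (¬b21) forces b21 = False.
Unit clause (¬b31) forces b31 = False.
Unit clause (¬b41) forces b41 = False.
Branch on b22: set b22 = True.
Unit clause (¬b12) forces b12 = False.
Unit clause (¬b32) forces b32 = False.
Unit clause (b33) forces b33 = True.
Unit clause (¬b42) forces b42 = False.
Unit clause (b43) forces b43 = True.
But (¬b43) is also a unit clause — contradiction.
So b22 must be the other value — set b22 = False.
Unit clause (b23) forces b23 = True.
Unit clause (¬b13) forces b13 = False.
Unit clause (¬b33) forces b33 = False.
Unit clause (b32) forces b32 = True.
Unit clause (¬b12) forces b12 = False.
Unit clause (¬b42) forces b42 = False.
Unit clause (b43) forces b43 = True.
But (¬b43) is also a unit clause — contradiction.
Either choice for b22 ends in contradiction.
Either choice for b11 ends in contradiction.
No assignment satisfies every clause.

No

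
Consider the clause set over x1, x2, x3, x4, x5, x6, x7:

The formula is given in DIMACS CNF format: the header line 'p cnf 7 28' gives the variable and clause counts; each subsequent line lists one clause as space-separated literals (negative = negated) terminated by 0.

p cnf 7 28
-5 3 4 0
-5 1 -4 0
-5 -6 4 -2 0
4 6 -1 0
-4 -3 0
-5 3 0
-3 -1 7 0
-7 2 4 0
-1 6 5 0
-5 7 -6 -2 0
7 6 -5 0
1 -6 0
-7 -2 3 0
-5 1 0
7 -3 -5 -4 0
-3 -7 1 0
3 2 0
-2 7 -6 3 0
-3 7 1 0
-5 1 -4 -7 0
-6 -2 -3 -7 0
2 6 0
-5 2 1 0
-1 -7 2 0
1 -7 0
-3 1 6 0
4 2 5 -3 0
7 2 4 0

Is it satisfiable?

Branch on x4: set x4 = True.
From the singleton clause (¬x3), x3 = False.
From the singleton clause (¬x5), x5 = False.
From the singleton clause (x2), x2 = True.
From the singleton clause (¬x7), x7 = False.
From the singleton clause (¬x6), x6 = False.
From the singleton clause (¬x1), x1 = False.
All clauses are satisfied.
A satisfying assignment: x1=False; x2=True; x3=False; x4=True; x5=False; x6=False; x7=False.

Yes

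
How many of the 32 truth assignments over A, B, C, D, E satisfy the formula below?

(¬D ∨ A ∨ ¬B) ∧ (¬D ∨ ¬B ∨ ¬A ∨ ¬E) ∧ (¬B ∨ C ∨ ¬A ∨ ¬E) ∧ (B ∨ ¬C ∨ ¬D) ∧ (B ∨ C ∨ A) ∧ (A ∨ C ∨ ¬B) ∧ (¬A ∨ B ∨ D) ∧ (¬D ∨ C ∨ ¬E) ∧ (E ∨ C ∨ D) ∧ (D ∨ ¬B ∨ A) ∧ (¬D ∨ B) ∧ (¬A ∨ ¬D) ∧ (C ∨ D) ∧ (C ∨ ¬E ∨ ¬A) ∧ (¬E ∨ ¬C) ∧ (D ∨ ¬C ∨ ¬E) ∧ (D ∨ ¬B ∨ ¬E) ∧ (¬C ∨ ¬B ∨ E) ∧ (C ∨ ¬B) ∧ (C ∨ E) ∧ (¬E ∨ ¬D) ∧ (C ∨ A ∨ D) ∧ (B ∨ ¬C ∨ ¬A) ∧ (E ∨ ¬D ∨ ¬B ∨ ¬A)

1

There are 2^5 = 32 truth assignments over (A, B, C, D, E).
Split on A. With A = True, the clauses containing A are satisfied and ¬A drops from the rest; 0 of the 2^4 = 16 assignments to the other variables satisfy what remains.
With A = False, by the same count on the reduced clause set, 1 assignment works.
Total: 0 + 1 = 1.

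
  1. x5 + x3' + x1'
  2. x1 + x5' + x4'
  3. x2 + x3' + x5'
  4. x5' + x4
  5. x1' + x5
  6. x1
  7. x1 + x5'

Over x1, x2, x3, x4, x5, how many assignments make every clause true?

There are 2^5 = 32 truth assignments over (x1, x2, x3, x4, x5).
Split on x4. With x4 = 1, the clauses containing x4 are satisfied and x4' drops from the rest; 3 of the 2^4 = 16 assignments to the other variables satisfy what remains.
With x4 = 0, by the same count on the reduced clause set, 0 assignments work.
(One model: x1=T, x2=F, x3=F, x4=T, x5=T.)
Total: 3 + 0 = 3.

3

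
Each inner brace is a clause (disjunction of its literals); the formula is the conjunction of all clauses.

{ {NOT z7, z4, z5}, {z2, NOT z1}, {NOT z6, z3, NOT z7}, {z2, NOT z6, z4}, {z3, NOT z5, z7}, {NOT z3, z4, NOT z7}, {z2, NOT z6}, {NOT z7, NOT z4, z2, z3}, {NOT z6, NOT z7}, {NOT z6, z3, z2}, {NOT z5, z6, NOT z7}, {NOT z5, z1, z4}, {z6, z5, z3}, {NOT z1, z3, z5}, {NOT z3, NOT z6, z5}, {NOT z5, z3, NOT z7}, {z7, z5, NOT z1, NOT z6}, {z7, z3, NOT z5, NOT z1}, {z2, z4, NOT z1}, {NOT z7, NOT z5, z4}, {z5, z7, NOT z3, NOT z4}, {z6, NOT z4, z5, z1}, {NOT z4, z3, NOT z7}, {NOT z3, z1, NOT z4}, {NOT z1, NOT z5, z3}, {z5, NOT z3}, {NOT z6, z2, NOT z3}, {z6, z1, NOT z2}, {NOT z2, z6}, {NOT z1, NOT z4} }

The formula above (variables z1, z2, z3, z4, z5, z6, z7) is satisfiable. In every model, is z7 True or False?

Suppose z7 = true.
From the singleton clause (NOT z6), z6 = false.
From the singleton clause (NOT z5), z5 = false.
From the singleton clause (z4), z4 = true.
From the singleton clause (z3), z3 = true.
That conflicts with the unit clause (NOT z3).
So every satisfying assignment has z7 = False.

False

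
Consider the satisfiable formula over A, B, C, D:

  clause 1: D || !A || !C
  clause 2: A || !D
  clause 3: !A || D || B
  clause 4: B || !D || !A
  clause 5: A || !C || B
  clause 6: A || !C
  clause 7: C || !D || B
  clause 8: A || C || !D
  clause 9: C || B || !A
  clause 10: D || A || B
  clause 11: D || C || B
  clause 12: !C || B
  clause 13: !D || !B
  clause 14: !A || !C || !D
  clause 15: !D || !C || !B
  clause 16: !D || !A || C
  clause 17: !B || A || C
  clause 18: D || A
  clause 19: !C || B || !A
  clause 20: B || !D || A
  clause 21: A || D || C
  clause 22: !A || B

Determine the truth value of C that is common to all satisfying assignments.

Suppose C = true.
The clause (A) is unit, so A = true.
The clause (D) is unit, so D = true.
That conflicts with the unit clause (!D).
So every satisfying assignment has C = False.

False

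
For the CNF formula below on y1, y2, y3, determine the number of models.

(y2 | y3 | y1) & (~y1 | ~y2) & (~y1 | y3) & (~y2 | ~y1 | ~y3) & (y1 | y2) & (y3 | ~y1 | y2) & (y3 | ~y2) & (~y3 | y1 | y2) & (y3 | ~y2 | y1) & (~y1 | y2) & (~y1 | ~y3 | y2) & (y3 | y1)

There are 2^3 = 8 truth assignments over (y1, y2, y3).
Check each against the 12 clauses (columns in the order y1, y2, y3):
  F F F  ✗ fails (y2 | y3 | y1)
  F F T  ✗ fails (y1 | y2)
  F T F  ✗ fails (y3 | ~y2)
  F T T  ✓ satisfies all
  T F F  ✗ fails (~y1 | y3)
  T F T  ✗ fails (~y1 | y2)
  T T F  ✗ fails (~y1 | ~y2)
  T T T  ✗ fails (~y1 | ~y2)
1 of the 8 rows is a model.

1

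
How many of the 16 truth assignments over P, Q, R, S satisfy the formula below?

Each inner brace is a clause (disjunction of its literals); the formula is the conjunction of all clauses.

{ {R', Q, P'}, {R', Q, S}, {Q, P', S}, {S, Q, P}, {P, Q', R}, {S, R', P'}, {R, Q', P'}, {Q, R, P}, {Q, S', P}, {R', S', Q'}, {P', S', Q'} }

2

There are 2^4 = 16 truth assignments over (P, Q, R, S).
Check each against the 11 clauses (columns in the order P, Q, R, S):
  F F F F  ✗ fails (S + Q + P)
  F F F T  ✗ fails (Q + R + P)
  F F T F  ✗ fails (R' + Q + S)
  F F T T  ✗ fails (Q + S' + P)
  F T F F  ✗ fails (P + Q' + R)
  F T F T  ✗ fails (P + Q' + R)
  F T T F  ✓ satisfies all
  F T T T  ✗ fails (R' + S' + Q')
  T F F F  ✗ fails (Q + P' + S)
  T F F T  ✓ satisfies all
  T F T F  ✗ fails (R' + Q + P')
  T F T T  ✗ fails (R' + Q + P')
  T T F F  ✗ fails (R + Q' + P')
  T T F T  ✗ fails (R + Q' + P')
  T T T F  ✗ fails (S + R' + P')
  T T T T  ✗ fails (R' + S' + Q')
2 of the 16 rows are models.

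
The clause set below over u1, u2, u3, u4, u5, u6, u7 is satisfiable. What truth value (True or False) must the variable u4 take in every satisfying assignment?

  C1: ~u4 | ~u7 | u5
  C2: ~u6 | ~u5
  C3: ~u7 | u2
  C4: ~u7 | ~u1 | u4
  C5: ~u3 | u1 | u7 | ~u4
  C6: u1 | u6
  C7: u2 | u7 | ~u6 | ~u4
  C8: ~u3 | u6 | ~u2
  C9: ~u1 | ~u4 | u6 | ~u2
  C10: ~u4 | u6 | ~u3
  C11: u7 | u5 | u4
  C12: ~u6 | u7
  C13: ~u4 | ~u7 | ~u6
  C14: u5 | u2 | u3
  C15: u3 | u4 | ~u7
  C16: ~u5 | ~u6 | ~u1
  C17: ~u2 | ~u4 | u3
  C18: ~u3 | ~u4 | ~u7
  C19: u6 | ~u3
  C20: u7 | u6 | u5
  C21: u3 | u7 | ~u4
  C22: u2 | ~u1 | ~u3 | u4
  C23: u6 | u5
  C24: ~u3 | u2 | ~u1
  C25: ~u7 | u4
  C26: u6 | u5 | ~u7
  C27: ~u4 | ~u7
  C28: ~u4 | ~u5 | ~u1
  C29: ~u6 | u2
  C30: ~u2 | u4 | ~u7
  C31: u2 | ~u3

False

Suppose u4 = 1.
Unit clause (~u7) forces u7 = 0.
Unit clause (~u6) forces u6 = 0.
Unit clause (u1) forces u1 = 1.
Unit clause (~u2) forces u2 = 0.
Unit clause (~u3) forces u3 = 0.
That conflicts with the unit clause (u3).
So every satisfying assignment has u4 = False.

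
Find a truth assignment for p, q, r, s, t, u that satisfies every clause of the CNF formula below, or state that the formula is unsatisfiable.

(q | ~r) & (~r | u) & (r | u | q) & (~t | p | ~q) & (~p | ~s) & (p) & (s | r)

(p) alone gives p = 1.
(~s) alone gives s = 0.
(r) alone gives r = 1.
(q) alone gives q = 1.
(u) alone gives u = 1.
No clause remains; t is free.

p ↦ 1; q ↦ 1; r ↦ 1; s ↦ 0; t ↦ 0; u ↦ 1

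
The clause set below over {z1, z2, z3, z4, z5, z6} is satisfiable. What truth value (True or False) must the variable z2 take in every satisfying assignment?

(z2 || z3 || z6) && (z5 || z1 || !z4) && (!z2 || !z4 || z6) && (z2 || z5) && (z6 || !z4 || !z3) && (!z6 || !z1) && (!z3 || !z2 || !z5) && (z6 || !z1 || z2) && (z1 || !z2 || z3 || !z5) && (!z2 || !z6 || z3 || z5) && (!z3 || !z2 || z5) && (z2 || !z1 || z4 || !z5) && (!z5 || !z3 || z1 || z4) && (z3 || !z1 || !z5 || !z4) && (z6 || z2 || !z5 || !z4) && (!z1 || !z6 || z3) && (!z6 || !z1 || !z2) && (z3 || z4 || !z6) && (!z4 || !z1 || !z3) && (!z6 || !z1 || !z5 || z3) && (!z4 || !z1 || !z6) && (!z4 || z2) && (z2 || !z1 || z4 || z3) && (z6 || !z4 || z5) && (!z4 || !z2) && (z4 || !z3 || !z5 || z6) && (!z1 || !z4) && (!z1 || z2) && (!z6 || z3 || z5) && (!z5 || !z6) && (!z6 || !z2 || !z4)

True

Suppose z2 = false.
Unit clause (z5) forces z5 = true.
Unit clause (!z4) forces z4 = false.
Unit clause (!z1) forces z1 = false.
Unit clause (!z3) forces z3 = false.
Unit clause (z6) forces z6 = true.
But (!z6) is also a unit clause — contradiction.
So every satisfying assignment has z2 = True.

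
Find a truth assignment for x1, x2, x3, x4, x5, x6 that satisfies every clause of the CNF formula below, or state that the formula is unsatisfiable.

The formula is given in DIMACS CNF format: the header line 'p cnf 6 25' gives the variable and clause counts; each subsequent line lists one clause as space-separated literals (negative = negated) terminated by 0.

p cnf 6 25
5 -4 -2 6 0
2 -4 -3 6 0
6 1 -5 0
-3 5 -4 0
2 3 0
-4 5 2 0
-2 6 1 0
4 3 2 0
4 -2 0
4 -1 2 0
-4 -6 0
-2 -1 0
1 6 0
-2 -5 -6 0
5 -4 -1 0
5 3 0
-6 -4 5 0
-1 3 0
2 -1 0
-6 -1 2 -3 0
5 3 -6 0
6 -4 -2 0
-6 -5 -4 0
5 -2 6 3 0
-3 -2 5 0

Case x2 = False:
Unit clause (x3) forces x3 = True.
Unit clause (¬x1) forces x1 = False.
Unit clause (x6) forces x6 = True.
Unit clause (¬x4) forces x4 = False.
No clause remains; x5 is free.

x1: False; x2: False; x3: True; x4: False; x5: True; x6: True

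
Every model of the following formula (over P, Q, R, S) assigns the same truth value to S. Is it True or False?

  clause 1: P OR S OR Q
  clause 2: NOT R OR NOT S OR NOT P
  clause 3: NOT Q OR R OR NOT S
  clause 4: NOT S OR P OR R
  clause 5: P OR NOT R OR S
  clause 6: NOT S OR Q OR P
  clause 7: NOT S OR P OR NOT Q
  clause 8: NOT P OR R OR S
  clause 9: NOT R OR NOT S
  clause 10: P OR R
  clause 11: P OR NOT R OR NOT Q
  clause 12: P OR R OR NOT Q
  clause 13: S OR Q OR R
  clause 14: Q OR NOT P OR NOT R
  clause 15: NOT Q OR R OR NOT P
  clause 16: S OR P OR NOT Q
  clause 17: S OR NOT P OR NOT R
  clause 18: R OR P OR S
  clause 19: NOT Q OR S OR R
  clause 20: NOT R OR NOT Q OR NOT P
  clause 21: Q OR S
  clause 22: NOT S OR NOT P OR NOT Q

True

Suppose S = false.
(Q) alone gives Q = true.
(P) alone gives P = true.
(R) alone gives R = true.
That conflicts with the unit clause (NOT R).
So every satisfying assignment has S = True.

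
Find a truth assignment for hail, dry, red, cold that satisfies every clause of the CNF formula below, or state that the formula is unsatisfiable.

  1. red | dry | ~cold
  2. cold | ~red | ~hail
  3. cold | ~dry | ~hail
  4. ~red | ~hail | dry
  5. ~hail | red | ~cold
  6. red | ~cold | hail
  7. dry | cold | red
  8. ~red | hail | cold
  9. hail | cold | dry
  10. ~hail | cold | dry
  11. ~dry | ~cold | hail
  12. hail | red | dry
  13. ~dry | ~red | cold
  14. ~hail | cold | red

hail: 0,  dry: 0,  red: 1,  cold: 1

Branch on red: set red = 1.
Branch on cold: set cold = 1.
Branch on hail: set hail = 0.
The clause (~dry) is unit, so dry = 0.
This assignment satisfies each clause.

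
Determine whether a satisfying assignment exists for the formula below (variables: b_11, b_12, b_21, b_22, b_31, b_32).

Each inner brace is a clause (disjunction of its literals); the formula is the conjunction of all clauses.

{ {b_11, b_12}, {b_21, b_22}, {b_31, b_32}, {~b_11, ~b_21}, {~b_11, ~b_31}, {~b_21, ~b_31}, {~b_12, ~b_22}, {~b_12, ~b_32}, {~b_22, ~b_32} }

Unsatisfiable

Case b_11 = 1:
Unit clause (~b_21) forces b_21 = 0.
Unit clause (b_22) forces b_22 = 1.
Unit clause (~b_31) forces b_31 = 0.
Unit clause (b_32) forces b_32 = 1.
That conflicts with the unit clause (~b_32).
So b_11 must be the other value — set b_11 = 0.
Unit clause (b_12) forces b_12 = 1.
Unit clause (~b_22) forces b_22 = 0.
Unit clause (b_21) forces b_21 = 1.
Unit clause (~b_31) forces b_31 = 0.
Unit clause (b_32) forces b_32 = 1.
That conflicts with the unit clause (~b_32).
Both values of b_11 lead to a conflict.
No assignment satisfies every clause.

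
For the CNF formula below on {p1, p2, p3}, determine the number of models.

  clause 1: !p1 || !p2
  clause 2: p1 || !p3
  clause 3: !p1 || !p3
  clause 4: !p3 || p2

3

There are 2^3 = 8 truth assignments over (p1, p2, p3).
Check each against the 4 clauses (columns in the order p1, p2, p3):
  F F F  ✓ satisfies all
  F F T  ✗ fails (p1 || !p3)
  F T F  ✓ satisfies all
  F T T  ✗ fails (p1 || !p3)
  T F F  ✓ satisfies all
  T F T  ✗ fails (!p1 || !p3)
  T T F  ✗ fails (!p1 || !p2)
  T T T  ✗ fails (!p1 || !p2)
3 of the 8 rows are models.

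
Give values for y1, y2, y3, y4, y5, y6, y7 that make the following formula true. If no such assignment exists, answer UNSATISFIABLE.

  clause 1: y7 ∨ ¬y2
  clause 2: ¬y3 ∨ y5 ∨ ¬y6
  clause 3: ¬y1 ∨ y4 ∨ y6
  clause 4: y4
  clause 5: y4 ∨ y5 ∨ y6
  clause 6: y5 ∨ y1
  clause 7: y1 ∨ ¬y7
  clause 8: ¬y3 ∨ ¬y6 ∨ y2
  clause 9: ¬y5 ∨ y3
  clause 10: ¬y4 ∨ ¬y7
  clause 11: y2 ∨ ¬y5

y1 ↦ True,  y2 ↦ False,  y3 ↦ True,  y4 ↦ True,  y5 ↦ False,  y6 ↦ False,  y7 ↦ False

(y4) alone gives y4 = True.
(¬y7) alone gives y7 = False.
(¬y2) alone gives y2 = False.
(¬y5) alone gives y5 = False.
(y1) alone gives y1 = True.
Suppose y3 = True.
(¬y6) alone gives y6 = False.
All clauses are satisfied.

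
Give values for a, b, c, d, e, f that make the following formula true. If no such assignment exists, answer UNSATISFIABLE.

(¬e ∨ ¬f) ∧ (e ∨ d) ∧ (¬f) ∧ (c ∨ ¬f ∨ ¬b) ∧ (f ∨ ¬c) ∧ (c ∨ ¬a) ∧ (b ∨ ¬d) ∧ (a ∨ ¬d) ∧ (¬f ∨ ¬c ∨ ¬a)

a=False; b=True; c=False; d=False; e=True; f=False

From the singleton clause (¬f), f = False.
From the singleton clause (¬c), c = False.
From the singleton clause (¬a), a = False.
From the singleton clause (¬d), d = False.
From the singleton clause (e), e = True.
No clause remains; b is free.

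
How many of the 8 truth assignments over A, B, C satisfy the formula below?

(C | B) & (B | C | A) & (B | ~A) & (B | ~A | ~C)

5

There are 2^3 = 8 truth assignments over (A, B, C).
Check each against the 4 clauses (columns in the order A, B, C):
  F F F  ✗ fails (C | B)
  F F T  ✓ satisfies all
  F T F  ✓ satisfies all
  F T T  ✓ satisfies all
  T F F  ✗ fails (C | B)
  T F T  ✗ fails (B | ~A)
  T T F  ✓ satisfies all
  T T T  ✓ satisfies all
5 of the 8 rows are models.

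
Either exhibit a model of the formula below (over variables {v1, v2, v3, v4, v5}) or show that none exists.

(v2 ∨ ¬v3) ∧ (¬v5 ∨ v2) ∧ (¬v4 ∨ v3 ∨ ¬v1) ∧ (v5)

From the singleton clause (v5), v5 = True.
From the singleton clause (v2), v2 = True.
Try v4 = False.
No clause remains; v1, v3 are free.

v1: False, v2: True, v3: False, v4: False, v5: True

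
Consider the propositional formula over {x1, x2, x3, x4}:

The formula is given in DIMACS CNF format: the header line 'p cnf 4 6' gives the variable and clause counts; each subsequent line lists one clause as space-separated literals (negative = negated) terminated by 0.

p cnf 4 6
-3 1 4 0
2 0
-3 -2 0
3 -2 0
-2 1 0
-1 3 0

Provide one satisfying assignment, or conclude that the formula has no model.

The clause (x2) is unit, so x2 = True.
The clause (¬x3) is unit, so x3 = False.
But (x3) is also a unit clause — contradiction.

UNSATISFIABLE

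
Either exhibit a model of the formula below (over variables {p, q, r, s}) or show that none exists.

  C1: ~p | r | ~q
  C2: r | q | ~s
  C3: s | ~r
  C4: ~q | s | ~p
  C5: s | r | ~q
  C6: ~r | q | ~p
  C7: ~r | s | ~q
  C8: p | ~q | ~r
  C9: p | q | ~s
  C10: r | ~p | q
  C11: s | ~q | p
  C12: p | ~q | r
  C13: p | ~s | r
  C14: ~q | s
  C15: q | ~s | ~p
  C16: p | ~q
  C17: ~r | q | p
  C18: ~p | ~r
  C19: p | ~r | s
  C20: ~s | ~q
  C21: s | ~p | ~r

Case s = 0:
From the singleton clause (~r), r = 0.
From the singleton clause (~q), q = 0.
From the singleton clause (~p), p = 0.
All clauses are satisfied.

p=0, q=0, r=0, s=0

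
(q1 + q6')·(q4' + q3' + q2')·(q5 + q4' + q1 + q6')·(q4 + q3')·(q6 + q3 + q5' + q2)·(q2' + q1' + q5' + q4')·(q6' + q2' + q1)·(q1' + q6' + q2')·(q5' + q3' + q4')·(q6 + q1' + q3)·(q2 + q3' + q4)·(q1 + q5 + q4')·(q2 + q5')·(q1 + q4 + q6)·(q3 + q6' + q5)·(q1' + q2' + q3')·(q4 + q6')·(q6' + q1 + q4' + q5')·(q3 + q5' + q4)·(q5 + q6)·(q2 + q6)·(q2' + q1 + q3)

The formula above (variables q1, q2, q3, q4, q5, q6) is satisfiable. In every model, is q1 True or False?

True

Suppose q1 = 0.
(q6') alone gives q6 = 0.
(q4) alone gives q4 = 1.
(q5) alone gives q5 = 1.
(q3') alone gives q3 = 0.
(q2) alone gives q2 = 1.
Now (q2') is unsatisfied and unit — conflict.
So every satisfying assignment has q1 = True.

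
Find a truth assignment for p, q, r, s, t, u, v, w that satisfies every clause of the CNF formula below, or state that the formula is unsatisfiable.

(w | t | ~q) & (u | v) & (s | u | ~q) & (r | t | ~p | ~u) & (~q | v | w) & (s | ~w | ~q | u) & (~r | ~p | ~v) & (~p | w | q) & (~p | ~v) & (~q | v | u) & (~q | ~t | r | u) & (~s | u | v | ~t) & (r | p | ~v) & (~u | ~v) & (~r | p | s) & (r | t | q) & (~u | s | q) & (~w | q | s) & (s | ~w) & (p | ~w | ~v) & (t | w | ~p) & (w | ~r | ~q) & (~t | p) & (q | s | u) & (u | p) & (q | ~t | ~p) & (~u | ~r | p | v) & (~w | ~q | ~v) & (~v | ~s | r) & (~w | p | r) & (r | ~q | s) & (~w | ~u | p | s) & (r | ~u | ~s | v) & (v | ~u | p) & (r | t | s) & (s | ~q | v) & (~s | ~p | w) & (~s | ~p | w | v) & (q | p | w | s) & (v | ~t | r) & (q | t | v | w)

Branch on u: set u = 1.
The clause (~v) is unit, so v = 0.
The clause (p) is unit, so p = 1.
Branch on r: set r = 1.
Branch on q: set q = 0.
The clause (w) is unit, so w = 1.
The clause (s) is unit, so s = 1.
The clause (~t) is unit, so t = 0.
Every clause now holds.

p: 1; q: 0; r: 1; s: 1; t: 0; u: 1; v: 0; w: 1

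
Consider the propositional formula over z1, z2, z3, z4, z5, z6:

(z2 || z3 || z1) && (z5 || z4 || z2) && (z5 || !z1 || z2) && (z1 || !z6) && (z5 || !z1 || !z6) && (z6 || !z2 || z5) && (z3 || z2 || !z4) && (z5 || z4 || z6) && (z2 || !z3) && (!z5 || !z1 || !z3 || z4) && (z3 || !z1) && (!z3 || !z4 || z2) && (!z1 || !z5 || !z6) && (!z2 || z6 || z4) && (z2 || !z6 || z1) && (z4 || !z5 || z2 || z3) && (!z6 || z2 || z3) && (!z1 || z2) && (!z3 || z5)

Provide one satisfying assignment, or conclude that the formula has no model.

z1=false; z2=true; z3=true; z4=true; z5=true; z6=false

Try z1 = false.
Unit clause (!z6) forces z6 = false.
Try z2 = true.
Unit clause (z5) forces z5 = true.
Unit clause (z4) forces z4 = true.
Every clause is now satisfied; z3 is unconstrained.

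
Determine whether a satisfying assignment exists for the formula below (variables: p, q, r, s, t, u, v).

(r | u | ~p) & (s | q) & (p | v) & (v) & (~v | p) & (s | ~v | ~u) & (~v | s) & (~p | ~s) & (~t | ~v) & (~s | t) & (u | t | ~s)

From the singleton clause (v), v = 1.
From the singleton clause (p), p = 1.
From the singleton clause (s), s = 1.
That conflicts with the unit clause (~s).
No assignment satisfies every clause.

No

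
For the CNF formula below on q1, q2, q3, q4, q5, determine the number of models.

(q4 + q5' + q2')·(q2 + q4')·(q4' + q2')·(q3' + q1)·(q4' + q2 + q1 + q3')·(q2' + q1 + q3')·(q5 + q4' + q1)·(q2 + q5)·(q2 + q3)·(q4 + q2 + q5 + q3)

There are 2^5 = 32 truth assignments over (q1, q2, q3, q4, q5).
Split on q5. With q5 = 1, the clauses containing q5 are satisfied and q5' drops from the rest; 1 of the 2^4 = 16 assignments to the other variables satisfy what remains.
With q5 = 0, by the same count on the reduced clause set, 3 assignments work.
(One model: q1=F, q2=T, q3=F, q4=F, q5=F.)
Total: 1 + 3 = 4.

4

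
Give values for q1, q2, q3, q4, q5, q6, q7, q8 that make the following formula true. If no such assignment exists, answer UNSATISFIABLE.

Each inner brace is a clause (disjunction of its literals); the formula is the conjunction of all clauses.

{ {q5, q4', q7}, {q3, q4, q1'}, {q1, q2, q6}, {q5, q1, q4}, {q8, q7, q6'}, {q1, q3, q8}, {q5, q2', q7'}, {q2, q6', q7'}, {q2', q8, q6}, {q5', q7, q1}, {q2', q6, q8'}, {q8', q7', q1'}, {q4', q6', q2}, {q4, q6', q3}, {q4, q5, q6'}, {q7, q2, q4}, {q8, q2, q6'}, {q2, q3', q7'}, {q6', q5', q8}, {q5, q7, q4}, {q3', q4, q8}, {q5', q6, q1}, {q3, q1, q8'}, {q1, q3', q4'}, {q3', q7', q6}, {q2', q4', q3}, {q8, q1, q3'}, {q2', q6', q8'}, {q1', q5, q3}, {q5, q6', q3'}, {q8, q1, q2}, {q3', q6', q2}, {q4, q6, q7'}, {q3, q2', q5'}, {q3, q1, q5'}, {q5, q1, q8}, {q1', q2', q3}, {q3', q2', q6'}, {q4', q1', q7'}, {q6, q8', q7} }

Branch on q5: set q5 = 1.
Branch on q7: set q7 = 0.
Unit clause (q1) forces q1 = 1.
Branch on q3: set q3 = 0.
Unit clause (q4) forces q4 = 1.
Unit clause (q2') forces q2 = 0.
Unit clause (q6') forces q6 = 0.
Unit clause (q8') forces q8 = 0.
Every clause now holds.

q1 ↦ 1, q2 ↦ 0, q3 ↦ 0, q4 ↦ 1, q5 ↦ 1, q6 ↦ 0, q7 ↦ 0, q8 ↦ 0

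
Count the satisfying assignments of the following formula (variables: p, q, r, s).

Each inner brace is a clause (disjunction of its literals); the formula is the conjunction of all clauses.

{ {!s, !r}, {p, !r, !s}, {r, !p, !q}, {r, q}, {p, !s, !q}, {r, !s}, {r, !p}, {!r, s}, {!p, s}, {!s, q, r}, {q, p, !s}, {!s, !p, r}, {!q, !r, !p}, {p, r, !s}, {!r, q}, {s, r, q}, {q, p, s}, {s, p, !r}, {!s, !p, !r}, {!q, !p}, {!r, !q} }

There are 2^4 = 16 truth assignments over (p, q, r, s).
Check each against the 21 clauses (columns in the order p, q, r, s):
  F F F F  ✗ fails (r || q)
  F F F T  ✗ fails (r || q)
  F F T F  ✗ fails (!r || s)
  F F T T  ✗ fails (!s || !r)
  F T F F  ✓ satisfies all
  F T F T  ✗ fails (p || !s || !q)
  F T T F  ✗ fails (!r || s)
  F T T T  ✗ fails (!s || !r)
  T F F F  ✗ fails (r || q)
  T F F T  ✗ fails (r || q)
  T F T F  ✗ fails (!r || s)
  T F T T  ✗ fails (!s || !r)
  T T F F  ✗ fails (r || !p || !q)
  T T F T  ✗ fails (r || !p || !q)
  T T T F  ✗ fails (!r || s)
  T T T T  ✗ fails (!s || !r)
1 of the 16 rows is a model.

1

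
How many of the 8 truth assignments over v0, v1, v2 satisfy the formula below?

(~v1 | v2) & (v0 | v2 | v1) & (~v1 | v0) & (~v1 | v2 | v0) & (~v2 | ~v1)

There are 2^3 = 8 truth assignments over (v0, v1, v2).
Check each against the 5 clauses (columns in the order v0, v1, v2):
  F F F  ✗ fails (v0 | v2 | v1)
  F F T  ✓ satisfies all
  F T F  ✗ fails (~v1 | v2)
  F T T  ✗ fails (~v1 | v0)
  T F F  ✓ satisfies all
  T F T  ✓ satisfies all
  T T F  ✗ fails (~v1 | v2)
  T T T  ✗ fails (~v2 | ~v1)
3 of the 8 rows are models.

3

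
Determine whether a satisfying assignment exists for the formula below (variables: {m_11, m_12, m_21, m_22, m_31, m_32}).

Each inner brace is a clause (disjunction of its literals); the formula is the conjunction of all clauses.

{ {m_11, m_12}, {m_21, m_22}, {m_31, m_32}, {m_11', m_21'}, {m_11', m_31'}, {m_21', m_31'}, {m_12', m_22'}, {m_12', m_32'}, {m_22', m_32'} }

Case m_11 = 1:
(m_21') alone gives m_21 = 0.
(m_22) alone gives m_22 = 1.
(m_31') alone gives m_31 = 0.
(m_32) alone gives m_32 = 1.
But (m_32') is also a unit clause — contradiction.
Backtrack on m_11: now try m_11 = 0.
(m_12) alone gives m_12 = 1.
(m_22') alone gives m_22 = 0.
(m_21) alone gives m_21 = 1.
(m_31') alone gives m_31 = 0.
(m_32) alone gives m_32 = 1.
But (m_32') is also a unit clause — contradiction.
Both values of m_11 lead to a conflict.
No assignment satisfies every clause.

No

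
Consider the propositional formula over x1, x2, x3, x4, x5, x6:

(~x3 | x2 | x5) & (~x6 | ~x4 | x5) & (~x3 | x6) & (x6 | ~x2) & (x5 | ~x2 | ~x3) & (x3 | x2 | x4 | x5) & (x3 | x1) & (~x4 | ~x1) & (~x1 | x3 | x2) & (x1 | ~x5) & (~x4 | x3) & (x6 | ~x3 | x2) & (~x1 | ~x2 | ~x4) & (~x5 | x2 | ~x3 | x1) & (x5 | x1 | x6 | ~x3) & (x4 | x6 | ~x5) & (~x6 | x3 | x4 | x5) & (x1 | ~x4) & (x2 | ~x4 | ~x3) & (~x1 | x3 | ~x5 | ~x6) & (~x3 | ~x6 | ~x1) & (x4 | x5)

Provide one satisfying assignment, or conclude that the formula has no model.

Try x3 = 0.
(x1) alone gives x1 = 1.
(~x4) alone gives x4 = 0.
(x2) alone gives x2 = 1.
(x6) alone gives x6 = 1.
(x5) alone gives x5 = 1.
But (~x5) is also a unit clause — contradiction.
That branch fails; take x3 = 1 instead.
(x6) alone gives x6 = 1.
(~x1) alone gives x1 = 0.
(~x5) alone gives x5 = 0.
(x2) alone gives x2 = 1.
But (~x2) is also a unit clause — contradiction.
Both values of x3 lead to a conflict.

UNSATISFIABLE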